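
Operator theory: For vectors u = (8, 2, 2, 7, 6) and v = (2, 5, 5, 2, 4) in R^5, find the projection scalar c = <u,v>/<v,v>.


Computing <u,v> = 8*2 + 2*5 + 2*5 + 7*2 + 6*4 = 74
Computing <v,v> = 2^2 + 5^2 + 5^2 + 2^2 + 4^2 = 74
Projection coefficient = 74/74 = 1.0000

1.0000


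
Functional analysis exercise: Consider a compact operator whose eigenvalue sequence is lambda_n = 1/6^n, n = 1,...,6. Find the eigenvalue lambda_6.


The eigenvalue formula gives lambda_6 = 1/6^6
= 1/46656
= 2.1433e-05

2.1433e-05


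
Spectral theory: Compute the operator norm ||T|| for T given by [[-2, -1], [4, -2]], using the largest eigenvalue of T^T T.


A^T A = [[20, -6], [-6, 5]]
trace(A^T A) = 25, det(A^T A) = 64
discriminant = 25^2 - 4*64 = 369
Largest eigenvalue of A^T A = (trace + sqrt(disc))/2 = 22.1047
||T|| = sqrt(22.1047) = 4.7016

4.7016


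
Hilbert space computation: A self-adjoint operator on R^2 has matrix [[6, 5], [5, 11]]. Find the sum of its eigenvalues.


For a self-adjoint (symmetric) matrix, the eigenvalues are real.
The sum of eigenvalues equals the trace of the matrix.
trace = 6 + 11 = 17

17


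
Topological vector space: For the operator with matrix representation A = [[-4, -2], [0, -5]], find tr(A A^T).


trace(A * A^T) = sum of squares of all entries
= (-4)^2 + (-2)^2 + 0^2 + (-5)^2
= 16 + 4 + 0 + 25
= 45

45


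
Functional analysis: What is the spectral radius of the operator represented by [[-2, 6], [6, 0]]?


For a 2x2 matrix, eigenvalues satisfy lambda^2 - (trace)*lambda + det = 0
trace = -2 + 0 = -2
det = -2*0 - 6*6 = -36
discriminant = (-2)^2 - 4*(-36) = 148
spectral radius = max |eigenvalue| = 7.0828

7.0828


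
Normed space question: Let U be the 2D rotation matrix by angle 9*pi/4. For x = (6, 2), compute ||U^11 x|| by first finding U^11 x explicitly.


U is a rotation by theta = 9*pi/4
U^11 = rotation by 11*theta = 99*pi/4 = 3*pi/4 (mod 2*pi)
cos(3*pi/4) = -0.7071, sin(3*pi/4) = 0.7071
U^11 x = (-0.7071 * 6 - 0.7071 * 2, 0.7071 * 6 + -0.7071 * 2)
= (-5.6569, 2.8284)
||U^11 x|| = sqrt((-5.6569)^2 + 2.8284^2) = sqrt(40.0000) = 6.3246

6.3246


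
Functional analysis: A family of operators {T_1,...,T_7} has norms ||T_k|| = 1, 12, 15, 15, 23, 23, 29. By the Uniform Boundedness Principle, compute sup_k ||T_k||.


By the Uniform Boundedness Principle, the supremum of norms is finite.
sup_k ||T_k|| = max(1, 12, 15, 15, 23, 23, 29) = 29

29


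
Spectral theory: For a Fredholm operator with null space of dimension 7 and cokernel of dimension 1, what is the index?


The Fredholm index is defined as ind(T) = dim(ker T) - dim(coker T)
= 7 - 1
= 6

6


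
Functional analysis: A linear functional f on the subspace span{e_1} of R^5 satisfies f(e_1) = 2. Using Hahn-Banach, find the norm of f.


The norm of f is given by ||f|| = sup_{||x||=1} |f(x)|.
On span{e_1}, ||e_1|| = 1, so ||f|| = |f(e_1)| / ||e_1||
= |2| / 1 = 2.0000

2.0000


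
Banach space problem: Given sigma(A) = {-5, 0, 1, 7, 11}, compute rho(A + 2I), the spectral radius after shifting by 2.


Spectrum of A + 2I = {-3, 2, 3, 9, 13}
Spectral radius = max |lambda| over the shifted spectrum
= max(3, 2, 3, 9, 13) = 13

13


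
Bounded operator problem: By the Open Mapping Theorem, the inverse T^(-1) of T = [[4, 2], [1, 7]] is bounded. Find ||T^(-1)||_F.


det(T) = 4*7 - 2*1 = 26
T^(-1) = (1/26) * [[7, -2], [-1, 4]] = [[0.2692, -0.0769], [-0.0385, 0.1538]]
||T^(-1)||_F^2 = 0.2692^2 + (-0.0769)^2 + (-0.0385)^2 + 0.1538^2 = 0.1036
||T^(-1)||_F = sqrt(0.1036) = 0.3218

0.3218


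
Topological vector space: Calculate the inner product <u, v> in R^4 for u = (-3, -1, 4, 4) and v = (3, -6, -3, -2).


Computing the standard inner product <u, v> = sum u_i * v_i
= -3*3 + -1*-6 + 4*-3 + 4*-2
= -9 + 6 + -12 + -8
= -23

-23


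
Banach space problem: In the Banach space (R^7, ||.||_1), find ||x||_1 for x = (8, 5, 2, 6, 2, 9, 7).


The l^1 norm equals the sum of absolute values of all components.
||x||_1 = 8 + 5 + 2 + 6 + 2 + 9 + 7
= 39

39.0000


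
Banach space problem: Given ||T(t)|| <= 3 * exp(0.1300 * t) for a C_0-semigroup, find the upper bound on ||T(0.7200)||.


||T(0.7200)|| <= 3 * exp(0.1300 * 0.7200)
= 3 * exp(0.0936)
= 3 * 1.0981
= 3.2944

3.2944


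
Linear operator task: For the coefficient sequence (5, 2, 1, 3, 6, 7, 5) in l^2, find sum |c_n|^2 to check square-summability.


sum |c_n|^2 = 5^2 + 2^2 + 1^2 + 3^2 + 6^2 + 7^2 + 5^2
= 25 + 4 + 1 + 9 + 36 + 49 + 25
= 149

149


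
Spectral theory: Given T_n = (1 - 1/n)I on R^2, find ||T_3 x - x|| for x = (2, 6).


T_3 x - x = (1 - 1/3)x - x = -x/3
||x|| = sqrt(40) = 6.3246
||T_3 x - x|| = ||x||/3 = 6.3246/3 = 2.1082

2.1082


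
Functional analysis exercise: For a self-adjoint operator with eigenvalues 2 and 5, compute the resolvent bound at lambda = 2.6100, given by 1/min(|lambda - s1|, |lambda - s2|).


dist(2.6100, {2, 5}) = min(|2.6100 - 2|, |2.6100 - 5|)
= min(0.6100, 2.3900) = 0.6100
Resolvent bound = 1/0.6100 = 1.6393

1.6393


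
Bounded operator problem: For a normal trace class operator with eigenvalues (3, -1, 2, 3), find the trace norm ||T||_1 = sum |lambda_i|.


For a normal operator, singular values equal |eigenvalues|.
Trace norm = sum |lambda_i| = 3 + 1 + 2 + 3
= 9

9


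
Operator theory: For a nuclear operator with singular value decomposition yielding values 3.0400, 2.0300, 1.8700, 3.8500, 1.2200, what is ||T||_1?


The nuclear norm is the sum of all singular values.
||T||_1 = 3.0400 + 2.0300 + 1.8700 + 3.8500 + 1.2200
= 12.0100

12.0100


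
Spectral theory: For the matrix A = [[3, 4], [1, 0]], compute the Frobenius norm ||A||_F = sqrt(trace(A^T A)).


||A||_F^2 = sum a_ij^2
= 3^2 + 4^2 + 1^2 + 0^2
= 9 + 16 + 1 + 0 = 26
||A||_F = sqrt(26) = 5.0990

5.0990


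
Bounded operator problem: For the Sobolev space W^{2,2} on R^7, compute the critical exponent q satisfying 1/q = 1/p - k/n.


Using the Sobolev embedding formula: 1/q = 1/p - k/n
1/q = 1/2 - 2/7 = 3/14
q = 1/(3/14) = 14/3 = 4.6667

4.6667


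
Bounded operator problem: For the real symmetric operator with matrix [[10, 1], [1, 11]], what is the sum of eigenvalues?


For a self-adjoint (symmetric) matrix, the eigenvalues are real.
The sum of eigenvalues equals the trace of the matrix.
trace = 10 + 11 = 21

21


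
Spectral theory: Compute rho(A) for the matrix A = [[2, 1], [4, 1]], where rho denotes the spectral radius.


For a 2x2 matrix, eigenvalues satisfy lambda^2 - (trace)*lambda + det = 0
trace = 2 + 1 = 3
det = 2*1 - 1*4 = -2
discriminant = 3^2 - 4*(-2) = 17
spectral radius = max |eigenvalue| = 3.5616

3.5616


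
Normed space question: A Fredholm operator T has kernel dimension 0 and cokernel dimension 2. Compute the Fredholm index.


The Fredholm index is defined as ind(T) = dim(ker T) - dim(coker T)
= 0 - 2
= -2

-2


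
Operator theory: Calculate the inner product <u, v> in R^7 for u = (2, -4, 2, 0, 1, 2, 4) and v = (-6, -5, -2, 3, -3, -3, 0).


Computing the standard inner product <u, v> = sum u_i * v_i
= 2*-6 + -4*-5 + 2*-2 + 0*3 + 1*-3 + 2*-3 + 4*0
= -12 + 20 + -4 + 0 + -3 + -6 + 0
= -5

-5


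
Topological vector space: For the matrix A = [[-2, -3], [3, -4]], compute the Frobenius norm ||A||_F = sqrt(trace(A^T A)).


||A||_F^2 = sum a_ij^2
= (-2)^2 + (-3)^2 + 3^2 + (-4)^2
= 4 + 9 + 9 + 16 = 38
||A||_F = sqrt(38) = 6.1644

6.1644


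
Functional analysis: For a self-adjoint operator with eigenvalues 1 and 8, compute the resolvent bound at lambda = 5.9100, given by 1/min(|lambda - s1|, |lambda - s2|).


dist(5.9100, {1, 8}) = min(|5.9100 - 1|, |5.9100 - 8|)
= min(4.9100, 2.0900) = 2.0900
Resolvent bound = 1/2.0900 = 0.4785

0.4785


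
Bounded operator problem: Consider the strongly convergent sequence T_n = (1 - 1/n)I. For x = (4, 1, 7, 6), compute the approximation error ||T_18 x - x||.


T_18 x - x = (1 - 1/18)x - x = -x/18
||x|| = sqrt(102) = 10.0995
||T_18 x - x|| = ||x||/18 = 10.0995/18 = 0.5611

0.5611


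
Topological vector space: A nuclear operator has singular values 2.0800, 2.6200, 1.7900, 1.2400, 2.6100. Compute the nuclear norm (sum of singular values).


The nuclear norm is the sum of all singular values.
||T||_1 = 2.0800 + 2.6200 + 1.7900 + 1.2400 + 2.6100
= 10.3400

10.3400


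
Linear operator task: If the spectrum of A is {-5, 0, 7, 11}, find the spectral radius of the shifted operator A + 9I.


Spectrum of A + 9I = {4, 9, 16, 20}
Spectral radius = max |lambda| over the shifted spectrum
= max(4, 9, 16, 20) = 20

20


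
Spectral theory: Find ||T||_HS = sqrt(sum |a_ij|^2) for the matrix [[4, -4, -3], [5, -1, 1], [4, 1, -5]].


The Hilbert-Schmidt norm is sqrt(sum of squares of all entries).
Sum of squares = 4^2 + (-4)^2 + (-3)^2 + 5^2 + (-1)^2 + 1^2 + 4^2 + 1^2 + (-5)^2
= 16 + 16 + 9 + 25 + 1 + 1 + 16 + 1 + 25 = 110
||T||_HS = sqrt(110) = 10.4881

10.4881


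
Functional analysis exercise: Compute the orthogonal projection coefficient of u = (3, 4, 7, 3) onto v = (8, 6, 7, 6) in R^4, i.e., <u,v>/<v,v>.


Computing <u,v> = 3*8 + 4*6 + 7*7 + 3*6 = 115
Computing <v,v> = 8^2 + 6^2 + 7^2 + 6^2 = 185
Projection coefficient = 115/185 = 0.6216

0.6216


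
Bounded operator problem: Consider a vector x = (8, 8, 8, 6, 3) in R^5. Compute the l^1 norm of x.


The l^1 norm equals the sum of absolute values of all components.
||x||_1 = 8 + 8 + 8 + 6 + 3
= 33

33.0000


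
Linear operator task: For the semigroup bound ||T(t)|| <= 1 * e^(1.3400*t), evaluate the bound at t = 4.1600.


||T(4.1600)|| <= 1 * exp(1.3400 * 4.1600)
= 1 * exp(5.5744)
= 1 * 263.5914
= 263.5914

263.5914


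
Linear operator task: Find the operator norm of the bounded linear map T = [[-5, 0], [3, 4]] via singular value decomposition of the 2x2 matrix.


A^T A = [[34, 12], [12, 16]]
trace(A^T A) = 50, det(A^T A) = 400
discriminant = 50^2 - 4*400 = 900
Largest eigenvalue of A^T A = (trace + sqrt(disc))/2 = 40.0000
||T|| = sqrt(40.0000) = 6.3246

6.3246


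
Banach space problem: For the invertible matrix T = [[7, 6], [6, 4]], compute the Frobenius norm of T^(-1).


det(T) = 7*4 - 6*6 = -8
T^(-1) = (1/-8) * [[4, -6], [-6, 7]] = [[-0.5000, 0.7500], [0.7500, -0.8750]]
||T^(-1)||_F^2 = (-0.5000)^2 + 0.7500^2 + 0.7500^2 + (-0.8750)^2 = 2.1406
||T^(-1)||_F = sqrt(2.1406) = 1.4631

1.4631


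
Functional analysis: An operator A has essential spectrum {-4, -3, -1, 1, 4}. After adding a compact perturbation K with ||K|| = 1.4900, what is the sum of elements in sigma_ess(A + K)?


By Weyl's theorem, the essential spectrum is invariant under compact perturbations.
sigma_ess(A + K) = sigma_ess(A) = {-4, -3, -1, 1, 4}
Sum = -4 + -3 + -1 + 1 + 4 = -3

-3


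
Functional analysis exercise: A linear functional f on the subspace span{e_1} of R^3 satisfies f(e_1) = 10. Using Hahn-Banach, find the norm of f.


The norm of f is given by ||f|| = sup_{||x||=1} |f(x)|.
On span{e_1}, ||e_1|| = 1, so ||f|| = |f(e_1)| / ||e_1||
= |10| / 1 = 10.0000

10.0000


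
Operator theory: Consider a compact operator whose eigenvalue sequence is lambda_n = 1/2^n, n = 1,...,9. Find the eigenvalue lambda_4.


The eigenvalue formula gives lambda_4 = 1/2^4
= 1/16
= 0.0625

0.0625


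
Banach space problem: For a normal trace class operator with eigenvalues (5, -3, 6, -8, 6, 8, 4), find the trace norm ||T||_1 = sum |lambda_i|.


For a normal operator, singular values equal |eigenvalues|.
Trace norm = sum |lambda_i| = 5 + 3 + 6 + 8 + 6 + 8 + 4
= 40

40


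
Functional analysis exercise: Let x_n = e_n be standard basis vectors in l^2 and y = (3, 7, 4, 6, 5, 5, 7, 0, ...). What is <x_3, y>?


x_3 = e_3 is the standard basis vector with 1 in position 3.
<x_3, y> = y_3 = 4
As n -> infinity, <x_n, y> -> 0, confirming weak convergence of (x_n) to 0.

4


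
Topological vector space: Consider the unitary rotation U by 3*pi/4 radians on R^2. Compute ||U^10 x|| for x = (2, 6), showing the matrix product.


U is a rotation by theta = 3*pi/4
U^10 = rotation by 10*theta = 30*pi/4 = 6*pi/4 (mod 2*pi)
cos(6*pi/4) = 0.0000, sin(6*pi/4) = -1.0000
U^10 x = (0.0000 * 2 - -1.0000 * 6, -1.0000 * 2 + 0.0000 * 6)
= (6.0000, -2.0000)
||U^10 x|| = sqrt(6.0000^2 + (-2.0000)^2) = sqrt(40.0000) = 6.3246

6.3246


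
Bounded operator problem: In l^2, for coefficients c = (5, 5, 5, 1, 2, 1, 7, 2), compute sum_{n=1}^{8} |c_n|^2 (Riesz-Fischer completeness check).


sum |c_n|^2 = 5^2 + 5^2 + 5^2 + 1^2 + 2^2 + 1^2 + 7^2 + 2^2
= 25 + 25 + 25 + 1 + 4 + 1 + 49 + 4
= 134

134


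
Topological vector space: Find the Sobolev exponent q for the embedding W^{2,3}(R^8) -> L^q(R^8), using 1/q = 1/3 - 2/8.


Using the Sobolev embedding formula: 1/q = 1/p - k/n
1/q = 1/3 - 2/8 = 1/12
q = 1/(1/12) = 12

12.0000


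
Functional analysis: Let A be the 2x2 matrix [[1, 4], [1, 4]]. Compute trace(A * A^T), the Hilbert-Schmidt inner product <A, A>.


trace(A * A^T) = sum of squares of all entries
= 1^2 + 4^2 + 1^2 + 4^2
= 1 + 16 + 1 + 16
= 34

34


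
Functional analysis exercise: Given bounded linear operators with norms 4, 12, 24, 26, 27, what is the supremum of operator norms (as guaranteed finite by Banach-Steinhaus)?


By the Uniform Boundedness Principle, the supremum of norms is finite.
sup_k ||T_k|| = max(4, 12, 24, 26, 27) = 27

27


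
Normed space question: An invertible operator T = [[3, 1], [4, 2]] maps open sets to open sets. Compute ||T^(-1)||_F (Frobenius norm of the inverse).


det(T) = 3*2 - 1*4 = 2
T^(-1) = (1/2) * [[2, -1], [-4, 3]] = [[1.0000, -0.5000], [-2.0000, 1.5000]]
||T^(-1)||_F^2 = 1.0000^2 + (-0.5000)^2 + (-2.0000)^2 + 1.5000^2 = 7.5000
||T^(-1)||_F = sqrt(7.5000) = 2.7386

2.7386


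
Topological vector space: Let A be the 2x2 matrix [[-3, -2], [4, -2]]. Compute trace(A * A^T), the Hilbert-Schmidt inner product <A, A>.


trace(A * A^T) = sum of squares of all entries
= (-3)^2 + (-2)^2 + 4^2 + (-2)^2
= 9 + 4 + 16 + 4
= 33

33


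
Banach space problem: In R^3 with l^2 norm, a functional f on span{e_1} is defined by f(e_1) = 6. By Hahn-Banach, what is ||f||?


The norm of f is given by ||f|| = sup_{||x||=1} |f(x)|.
On span{e_1}, ||e_1|| = 1, so ||f|| = |f(e_1)| / ||e_1||
= |6| / 1 = 6.0000

6.0000


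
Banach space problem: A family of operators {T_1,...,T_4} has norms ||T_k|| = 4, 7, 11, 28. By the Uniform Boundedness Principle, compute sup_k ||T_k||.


By the Uniform Boundedness Principle, the supremum of norms is finite.
sup_k ||T_k|| = max(4, 7, 11, 28) = 28

28


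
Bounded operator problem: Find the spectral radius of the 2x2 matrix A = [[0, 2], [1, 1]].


For a 2x2 matrix, eigenvalues satisfy lambda^2 - (trace)*lambda + det = 0
trace = 0 + 1 = 1
det = 0*1 - 2*1 = -2
discriminant = 1^2 - 4*(-2) = 9
spectral radius = max |eigenvalue| = 2.0000

2.0000


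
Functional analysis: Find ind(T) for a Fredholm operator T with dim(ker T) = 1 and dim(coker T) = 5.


The Fredholm index is defined as ind(T) = dim(ker T) - dim(coker T)
= 1 - 5
= -4

-4


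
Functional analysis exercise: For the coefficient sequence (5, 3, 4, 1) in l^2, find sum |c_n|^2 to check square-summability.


sum |c_n|^2 = 5^2 + 3^2 + 4^2 + 1^2
= 25 + 9 + 16 + 1
= 51

51


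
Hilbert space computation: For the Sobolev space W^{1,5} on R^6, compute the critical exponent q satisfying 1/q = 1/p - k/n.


Using the Sobolev embedding formula: 1/q = 1/p - k/n
1/q = 1/5 - 1/6 = 1/30
q = 1/(1/30) = 30

30.0000


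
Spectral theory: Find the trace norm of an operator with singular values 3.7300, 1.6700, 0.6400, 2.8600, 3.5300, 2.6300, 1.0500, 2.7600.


The nuclear norm is the sum of all singular values.
||T||_1 = 3.7300 + 1.6700 + 0.6400 + 2.8600 + 3.5300 + 2.6300 + 1.0500 + 2.7600
= 18.8700

18.8700


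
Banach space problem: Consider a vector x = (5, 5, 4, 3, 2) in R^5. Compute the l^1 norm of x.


The l^1 norm equals the sum of absolute values of all components.
||x||_1 = 5 + 5 + 4 + 3 + 2
= 19

19.0000


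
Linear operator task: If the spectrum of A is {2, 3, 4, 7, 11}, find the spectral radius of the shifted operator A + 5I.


Spectrum of A + 5I = {7, 8, 9, 12, 16}
Spectral radius = max |lambda| over the shifted spectrum
= max(7, 8, 9, 12, 16) = 16

16


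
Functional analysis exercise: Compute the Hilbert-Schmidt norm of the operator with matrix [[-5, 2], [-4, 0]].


The Hilbert-Schmidt norm is sqrt(sum of squares of all entries).
Sum of squares = (-5)^2 + 2^2 + (-4)^2 + 0^2
= 25 + 4 + 16 + 0 = 45
||T||_HS = sqrt(45) = 6.7082

6.7082


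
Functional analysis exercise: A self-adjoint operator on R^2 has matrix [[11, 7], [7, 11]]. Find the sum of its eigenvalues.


For a self-adjoint (symmetric) matrix, the eigenvalues are real.
The sum of eigenvalues equals the trace of the matrix.
trace = 11 + 11 = 22

22


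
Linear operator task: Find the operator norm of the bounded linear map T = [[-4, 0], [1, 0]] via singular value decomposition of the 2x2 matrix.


A^T A = [[17, 0], [0, 0]]
trace(A^T A) = 17, det(A^T A) = 0
discriminant = 17^2 - 4*0 = 289
Largest eigenvalue of A^T A = (trace + sqrt(disc))/2 = 17.0000
||T|| = sqrt(17.0000) = 4.1231

4.1231


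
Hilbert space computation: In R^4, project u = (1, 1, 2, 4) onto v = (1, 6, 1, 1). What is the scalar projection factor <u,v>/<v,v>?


Computing <u,v> = 1*1 + 1*6 + 2*1 + 4*1 = 13
Computing <v,v> = 1^2 + 6^2 + 1^2 + 1^2 = 39
Projection coefficient = 13/39 = 0.3333

0.3333


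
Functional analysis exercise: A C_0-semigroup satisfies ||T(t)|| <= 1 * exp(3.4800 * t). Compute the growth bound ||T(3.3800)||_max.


||T(3.3800)|| <= 1 * exp(3.4800 * 3.3800)
= 1 * exp(11.7624)
= 1 * 128335.0884
= 128335.0884

128335.0884


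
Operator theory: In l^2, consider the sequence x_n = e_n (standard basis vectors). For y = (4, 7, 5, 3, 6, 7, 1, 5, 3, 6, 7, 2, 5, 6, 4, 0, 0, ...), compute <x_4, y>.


x_4 = e_4 is the standard basis vector with 1 in position 4.
<x_4, y> = y_4 = 3
As n -> infinity, <x_n, y> -> 0, confirming weak convergence of (x_n) to 0.

3


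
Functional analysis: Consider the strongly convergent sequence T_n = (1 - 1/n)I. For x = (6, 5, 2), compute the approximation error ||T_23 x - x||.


T_23 x - x = (1 - 1/23)x - x = -x/23
||x|| = sqrt(65) = 8.0623
||T_23 x - x|| = ||x||/23 = 8.0623/23 = 0.3505

0.3505


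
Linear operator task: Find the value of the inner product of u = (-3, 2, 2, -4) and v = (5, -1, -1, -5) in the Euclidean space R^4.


Computing the standard inner product <u, v> = sum u_i * v_i
= -3*5 + 2*-1 + 2*-1 + -4*-5
= -15 + -2 + -2 + 20
= 1

1


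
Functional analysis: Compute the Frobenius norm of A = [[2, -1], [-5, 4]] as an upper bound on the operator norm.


||A||_F^2 = sum a_ij^2
= 2^2 + (-1)^2 + (-5)^2 + 4^2
= 4 + 1 + 25 + 16 = 46
||A||_F = sqrt(46) = 6.7823

6.7823


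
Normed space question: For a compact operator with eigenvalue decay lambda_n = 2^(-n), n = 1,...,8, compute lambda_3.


The eigenvalue formula gives lambda_3 = 1/2^3
= 1/8
= 0.1250

0.1250


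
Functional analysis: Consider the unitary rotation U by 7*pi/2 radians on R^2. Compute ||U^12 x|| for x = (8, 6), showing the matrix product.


U is a rotation by theta = 7*pi/2
U^12 = rotation by 12*theta = 84*pi/2 = 0*pi/2 (mod 2*pi)
cos(0*pi/2) = 1.0000, sin(0*pi/2) = 0.0000
U^12 x = (1.0000 * 8 - 0.0000 * 6, 0.0000 * 8 + 1.0000 * 6)
= (8.0000, 6.0000)
||U^12 x|| = sqrt(8.0000^2 + 6.0000^2) = sqrt(100.0000) = 10.0000

10.0000


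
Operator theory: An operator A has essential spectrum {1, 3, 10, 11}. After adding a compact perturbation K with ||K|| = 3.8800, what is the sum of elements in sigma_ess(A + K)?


By Weyl's theorem, the essential spectrum is invariant under compact perturbations.
sigma_ess(A + K) = sigma_ess(A) = {1, 3, 10, 11}
Sum = 1 + 3 + 10 + 11 = 25

25


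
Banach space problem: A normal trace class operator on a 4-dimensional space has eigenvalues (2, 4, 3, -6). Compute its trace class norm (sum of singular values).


For a normal operator, singular values equal |eigenvalues|.
Trace norm = sum |lambda_i| = 2 + 4 + 3 + 6
= 15

15


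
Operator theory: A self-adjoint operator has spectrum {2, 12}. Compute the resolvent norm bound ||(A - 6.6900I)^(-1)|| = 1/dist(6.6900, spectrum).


dist(6.6900, {2, 12}) = min(|6.6900 - 2|, |6.6900 - 12|)
= min(4.6900, 5.3100) = 4.6900
Resolvent bound = 1/4.6900 = 0.2132

0.2132


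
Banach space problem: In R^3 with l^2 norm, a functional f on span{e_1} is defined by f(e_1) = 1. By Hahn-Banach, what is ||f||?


The norm of f is given by ||f|| = sup_{||x||=1} |f(x)|.
On span{e_1}, ||e_1|| = 1, so ||f|| = |f(e_1)| / ||e_1||
= |1| / 1 = 1.0000

1.0000


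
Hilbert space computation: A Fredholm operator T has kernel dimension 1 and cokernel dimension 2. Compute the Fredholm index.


The Fredholm index is defined as ind(T) = dim(ker T) - dim(coker T)
= 1 - 2
= -1

-1


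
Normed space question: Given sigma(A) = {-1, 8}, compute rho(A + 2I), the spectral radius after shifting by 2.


Spectrum of A + 2I = {1, 10}
Spectral radius = max |lambda| over the shifted spectrum
= max(1, 10) = 10

10


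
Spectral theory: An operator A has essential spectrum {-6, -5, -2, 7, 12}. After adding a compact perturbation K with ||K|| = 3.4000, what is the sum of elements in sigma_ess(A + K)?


By Weyl's theorem, the essential spectrum is invariant under compact perturbations.
sigma_ess(A + K) = sigma_ess(A) = {-6, -5, -2, 7, 12}
Sum = -6 + -5 + -2 + 7 + 12 = 6

6


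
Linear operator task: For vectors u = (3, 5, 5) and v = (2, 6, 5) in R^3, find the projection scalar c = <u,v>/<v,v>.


Computing <u,v> = 3*2 + 5*6 + 5*5 = 61
Computing <v,v> = 2^2 + 6^2 + 5^2 = 65
Projection coefficient = 61/65 = 0.9385

0.9385


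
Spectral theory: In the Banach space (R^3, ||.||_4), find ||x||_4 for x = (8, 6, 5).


The l^4 norm = (sum |x_i|^4)^(1/4)
Sum of 4th powers = 4096 + 1296 + 625 = 6017
||x||_4 = (6017)^(1/4) = 8.8073

8.8073


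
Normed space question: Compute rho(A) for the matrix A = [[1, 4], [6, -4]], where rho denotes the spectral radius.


For a 2x2 matrix, eigenvalues satisfy lambda^2 - (trace)*lambda + det = 0
trace = 1 + -4 = -3
det = 1*-4 - 4*6 = -28
discriminant = (-3)^2 - 4*(-28) = 121
spectral radius = max |eigenvalue| = 7.0000

7.0000


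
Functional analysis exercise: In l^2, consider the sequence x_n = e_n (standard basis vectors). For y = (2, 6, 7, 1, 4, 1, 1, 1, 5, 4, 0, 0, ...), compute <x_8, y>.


x_8 = e_8 is the standard basis vector with 1 in position 8.
<x_8, y> = y_8 = 1
As n -> infinity, <x_n, y> -> 0, confirming weak convergence of (x_n) to 0.

1


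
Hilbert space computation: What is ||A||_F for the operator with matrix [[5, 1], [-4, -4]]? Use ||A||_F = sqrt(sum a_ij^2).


||A||_F^2 = sum a_ij^2
= 5^2 + 1^2 + (-4)^2 + (-4)^2
= 25 + 1 + 16 + 16 = 58
||A||_F = sqrt(58) = 7.6158

7.6158


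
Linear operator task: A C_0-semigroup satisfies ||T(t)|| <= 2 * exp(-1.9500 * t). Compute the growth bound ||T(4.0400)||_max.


||T(4.0400)|| <= 2 * exp(-1.9500 * 4.0400)
= 2 * exp(-7.8780)
= 2 * 3.7899e-04
= 7.5798e-04

7.5798e-04


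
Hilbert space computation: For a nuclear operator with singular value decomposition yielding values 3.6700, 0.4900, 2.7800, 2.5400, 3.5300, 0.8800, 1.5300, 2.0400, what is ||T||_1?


The nuclear norm is the sum of all singular values.
||T||_1 = 3.6700 + 0.4900 + 2.7800 + 2.5400 + 3.5300 + 0.8800 + 1.5300 + 2.0400
= 17.4600

17.4600


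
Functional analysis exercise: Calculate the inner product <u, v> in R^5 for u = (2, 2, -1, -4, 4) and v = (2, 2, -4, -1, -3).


Computing the standard inner product <u, v> = sum u_i * v_i
= 2*2 + 2*2 + -1*-4 + -4*-1 + 4*-3
= 4 + 4 + 4 + 4 + -12
= 4

4


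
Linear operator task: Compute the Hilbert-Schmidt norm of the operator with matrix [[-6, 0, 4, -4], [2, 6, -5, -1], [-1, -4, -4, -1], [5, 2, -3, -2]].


The Hilbert-Schmidt norm is sqrt(sum of squares of all entries).
Sum of squares = (-6)^2 + 0^2 + 4^2 + (-4)^2 + 2^2 + 6^2 + (-5)^2 + (-1)^2 + (-1)^2 + (-4)^2 + (-4)^2 + (-1)^2 + 5^2 + 2^2 + (-3)^2 + (-2)^2
= 36 + 0 + 16 + 16 + 4 + 36 + 25 + 1 + 1 + 16 + 16 + 1 + 25 + 4 + 9 + 4 = 210
||T||_HS = sqrt(210) = 14.4914

14.4914


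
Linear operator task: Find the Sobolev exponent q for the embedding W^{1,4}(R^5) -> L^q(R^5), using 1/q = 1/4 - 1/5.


Using the Sobolev embedding formula: 1/q = 1/p - k/n
1/q = 1/4 - 1/5 = 1/20
q = 1/(1/20) = 20

20.0000


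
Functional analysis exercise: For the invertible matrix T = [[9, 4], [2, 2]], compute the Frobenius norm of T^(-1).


det(T) = 9*2 - 4*2 = 10
T^(-1) = (1/10) * [[2, -4], [-2, 9]] = [[0.2000, -0.4000], [-0.2000, 0.9000]]
||T^(-1)||_F^2 = 0.2000^2 + (-0.4000)^2 + (-0.2000)^2 + 0.9000^2 = 1.0500
||T^(-1)||_F = sqrt(1.0500) = 1.0247

1.0247


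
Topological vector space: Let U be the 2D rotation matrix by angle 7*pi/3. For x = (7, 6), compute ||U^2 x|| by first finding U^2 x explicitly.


U is a rotation by theta = 7*pi/3
U^2 = rotation by 2*theta = 14*pi/3 = 2*pi/3 (mod 2*pi)
cos(2*pi/3) = -0.5000, sin(2*pi/3) = 0.8660
U^2 x = (-0.5000 * 7 - 0.8660 * 6, 0.8660 * 7 + -0.5000 * 6)
= (-8.6962, 3.0622)
||U^2 x|| = sqrt((-8.6962)^2 + 3.0622^2) = sqrt(85.0000) = 9.2195

9.2195


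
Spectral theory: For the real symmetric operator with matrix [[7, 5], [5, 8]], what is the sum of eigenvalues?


For a self-adjoint (symmetric) matrix, the eigenvalues are real.
The sum of eigenvalues equals the trace of the matrix.
trace = 7 + 8 = 15

15


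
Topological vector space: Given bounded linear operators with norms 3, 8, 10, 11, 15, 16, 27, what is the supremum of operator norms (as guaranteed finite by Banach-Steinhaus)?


By the Uniform Boundedness Principle, the supremum of norms is finite.
sup_k ||T_k|| = max(3, 8, 10, 11, 15, 16, 27) = 27

27


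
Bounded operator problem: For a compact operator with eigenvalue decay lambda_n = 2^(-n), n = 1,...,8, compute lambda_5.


The eigenvalue formula gives lambda_5 = 1/2^5
= 1/32
= 0.0312

0.0312


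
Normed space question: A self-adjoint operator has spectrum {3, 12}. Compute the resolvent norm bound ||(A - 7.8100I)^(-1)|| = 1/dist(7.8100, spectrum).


dist(7.8100, {3, 12}) = min(|7.8100 - 3|, |7.8100 - 12|)
= min(4.8100, 4.1900) = 4.1900
Resolvent bound = 1/4.1900 = 0.2387

0.2387


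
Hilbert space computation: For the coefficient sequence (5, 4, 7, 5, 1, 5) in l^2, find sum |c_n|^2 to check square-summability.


sum |c_n|^2 = 5^2 + 4^2 + 7^2 + 5^2 + 1^2 + 5^2
= 25 + 16 + 49 + 25 + 1 + 25
= 141

141


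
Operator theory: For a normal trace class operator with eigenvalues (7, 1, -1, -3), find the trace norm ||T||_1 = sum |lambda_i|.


For a normal operator, singular values equal |eigenvalues|.
Trace norm = sum |lambda_i| = 7 + 1 + 1 + 3
= 12

12


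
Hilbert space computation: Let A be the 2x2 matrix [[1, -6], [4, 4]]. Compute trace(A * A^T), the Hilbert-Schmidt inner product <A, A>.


trace(A * A^T) = sum of squares of all entries
= 1^2 + (-6)^2 + 4^2 + 4^2
= 1 + 36 + 16 + 16
= 69

69


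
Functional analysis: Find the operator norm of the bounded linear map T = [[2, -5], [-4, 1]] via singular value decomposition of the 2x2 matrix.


A^T A = [[20, -14], [-14, 26]]
trace(A^T A) = 46, det(A^T A) = 324
discriminant = 46^2 - 4*324 = 820
Largest eigenvalue of A^T A = (trace + sqrt(disc))/2 = 37.3178
||T|| = sqrt(37.3178) = 6.1088

6.1088


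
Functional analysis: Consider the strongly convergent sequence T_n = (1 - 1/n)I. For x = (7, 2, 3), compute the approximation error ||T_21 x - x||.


T_21 x - x = (1 - 1/21)x - x = -x/21
||x|| = sqrt(62) = 7.8740
||T_21 x - x|| = ||x||/21 = 7.8740/21 = 0.3750

0.3750


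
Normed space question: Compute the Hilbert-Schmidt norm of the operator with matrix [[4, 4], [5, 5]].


The Hilbert-Schmidt norm is sqrt(sum of squares of all entries).
Sum of squares = 4^2 + 4^2 + 5^2 + 5^2
= 16 + 16 + 25 + 25 = 82
||T||_HS = sqrt(82) = 9.0554

9.0554


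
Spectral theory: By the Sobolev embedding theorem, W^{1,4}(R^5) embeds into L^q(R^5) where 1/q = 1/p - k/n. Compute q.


Using the Sobolev embedding formula: 1/q = 1/p - k/n
1/q = 1/4 - 1/5 = 1/20
q = 1/(1/20) = 20

20.0000


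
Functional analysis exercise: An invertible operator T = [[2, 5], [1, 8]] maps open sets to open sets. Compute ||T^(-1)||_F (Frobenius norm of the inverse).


det(T) = 2*8 - 5*1 = 11
T^(-1) = (1/11) * [[8, -5], [-1, 2]] = [[0.7273, -0.4545], [-0.0909, 0.1818]]
||T^(-1)||_F^2 = 0.7273^2 + (-0.4545)^2 + (-0.0909)^2 + 0.1818^2 = 0.7769
||T^(-1)||_F = sqrt(0.7769) = 0.8814

0.8814


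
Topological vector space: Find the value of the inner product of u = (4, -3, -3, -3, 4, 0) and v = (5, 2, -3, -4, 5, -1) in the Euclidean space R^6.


Computing the standard inner product <u, v> = sum u_i * v_i
= 4*5 + -3*2 + -3*-3 + -3*-4 + 4*5 + 0*-1
= 20 + -6 + 9 + 12 + 20 + 0
= 55

55


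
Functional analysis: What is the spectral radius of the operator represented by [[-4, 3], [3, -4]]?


For a 2x2 matrix, eigenvalues satisfy lambda^2 - (trace)*lambda + det = 0
trace = -4 + -4 = -8
det = -4*-4 - 3*3 = 7
discriminant = (-8)^2 - 4*(7) = 36
spectral radius = max |eigenvalue| = 7.0000

7.0000


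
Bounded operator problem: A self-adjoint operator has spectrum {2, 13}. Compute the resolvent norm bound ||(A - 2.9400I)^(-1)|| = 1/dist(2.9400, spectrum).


dist(2.9400, {2, 13}) = min(|2.9400 - 2|, |2.9400 - 13|)
= min(0.9400, 10.0600) = 0.9400
Resolvent bound = 1/0.9400 = 1.0638

1.0638


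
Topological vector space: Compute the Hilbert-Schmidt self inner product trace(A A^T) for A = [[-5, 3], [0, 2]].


trace(A * A^T) = sum of squares of all entries
= (-5)^2 + 3^2 + 0^2 + 2^2
= 25 + 9 + 0 + 4
= 38

38


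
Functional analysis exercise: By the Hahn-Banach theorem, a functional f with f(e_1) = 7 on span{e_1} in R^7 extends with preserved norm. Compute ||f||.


The norm of f is given by ||f|| = sup_{||x||=1} |f(x)|.
On span{e_1}, ||e_1|| = 1, so ||f|| = |f(e_1)| / ||e_1||
= |7| / 1 = 7.0000

7.0000


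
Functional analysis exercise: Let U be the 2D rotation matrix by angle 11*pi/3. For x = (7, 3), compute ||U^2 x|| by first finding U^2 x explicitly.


U is a rotation by theta = 11*pi/3
U^2 = rotation by 2*theta = 22*pi/3 = 4*pi/3 (mod 2*pi)
cos(4*pi/3) = -0.5000, sin(4*pi/3) = -0.8660
U^2 x = (-0.5000 * 7 - -0.8660 * 3, -0.8660 * 7 + -0.5000 * 3)
= (-0.9019, -7.5622)
||U^2 x|| = sqrt((-0.9019)^2 + (-7.5622)^2) = sqrt(58.0000) = 7.6158

7.6158


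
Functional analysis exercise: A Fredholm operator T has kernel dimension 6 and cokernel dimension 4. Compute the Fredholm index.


The Fredholm index is defined as ind(T) = dim(ker T) - dim(coker T)
= 6 - 4
= 2

2


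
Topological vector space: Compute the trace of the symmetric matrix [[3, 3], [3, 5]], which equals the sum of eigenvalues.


For a self-adjoint (symmetric) matrix, the eigenvalues are real.
The sum of eigenvalues equals the trace of the matrix.
trace = 3 + 5 = 8

8


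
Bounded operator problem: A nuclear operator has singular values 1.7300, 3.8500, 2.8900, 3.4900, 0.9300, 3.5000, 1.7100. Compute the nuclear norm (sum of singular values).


The nuclear norm is the sum of all singular values.
||T||_1 = 1.7300 + 3.8500 + 2.8900 + 3.4900 + 0.9300 + 3.5000 + 1.7100
= 18.1000

18.1000


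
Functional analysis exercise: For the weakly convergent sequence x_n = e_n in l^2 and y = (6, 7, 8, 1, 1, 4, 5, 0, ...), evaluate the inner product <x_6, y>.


x_6 = e_6 is the standard basis vector with 1 in position 6.
<x_6, y> = y_6 = 4
As n -> infinity, <x_n, y> -> 0, confirming weak convergence of (x_n) to 0.

4


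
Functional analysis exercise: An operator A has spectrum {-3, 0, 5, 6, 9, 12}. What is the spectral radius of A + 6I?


Spectrum of A + 6I = {3, 6, 11, 12, 15, 18}
Spectral radius = max |lambda| over the shifted spectrum
= max(3, 6, 11, 12, 15, 18) = 18

18


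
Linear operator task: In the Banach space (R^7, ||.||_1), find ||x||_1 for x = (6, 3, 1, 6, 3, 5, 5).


The l^1 norm equals the sum of absolute values of all components.
||x||_1 = 6 + 3 + 1 + 6 + 3 + 5 + 5
= 29

29.0000


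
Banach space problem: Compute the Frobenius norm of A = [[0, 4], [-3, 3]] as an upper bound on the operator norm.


||A||_F^2 = sum a_ij^2
= 0^2 + 4^2 + (-3)^2 + 3^2
= 0 + 16 + 9 + 9 = 34
||A||_F = sqrt(34) = 5.8310

5.8310


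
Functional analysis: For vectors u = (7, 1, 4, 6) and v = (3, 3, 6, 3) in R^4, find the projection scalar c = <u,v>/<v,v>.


Computing <u,v> = 7*3 + 1*3 + 4*6 + 6*3 = 66
Computing <v,v> = 3^2 + 3^2 + 6^2 + 3^2 = 63
Projection coefficient = 66/63 = 1.0476

1.0476


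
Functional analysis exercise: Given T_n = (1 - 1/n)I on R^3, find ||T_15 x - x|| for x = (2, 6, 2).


T_15 x - x = (1 - 1/15)x - x = -x/15
||x|| = sqrt(44) = 6.6332
||T_15 x - x|| = ||x||/15 = 6.6332/15 = 0.4422

0.4422


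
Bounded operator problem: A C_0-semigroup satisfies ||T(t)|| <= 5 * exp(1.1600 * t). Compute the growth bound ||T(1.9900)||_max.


||T(1.9900)|| <= 5 * exp(1.1600 * 1.9900)
= 5 * exp(2.3084)
= 5 * 10.0583
= 50.2916

50.2916


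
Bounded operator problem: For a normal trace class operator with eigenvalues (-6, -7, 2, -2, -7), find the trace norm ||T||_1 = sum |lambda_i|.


For a normal operator, singular values equal |eigenvalues|.
Trace norm = sum |lambda_i| = 6 + 7 + 2 + 2 + 7
= 24

24


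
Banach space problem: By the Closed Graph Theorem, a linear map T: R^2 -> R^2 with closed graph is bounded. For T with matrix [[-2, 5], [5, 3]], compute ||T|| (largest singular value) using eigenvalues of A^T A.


A^T A = [[29, 5], [5, 34]]
trace(A^T A) = 63, det(A^T A) = 961
discriminant = 63^2 - 4*961 = 125
Largest eigenvalue of A^T A = (trace + sqrt(disc))/2 = 37.0902
||T|| = sqrt(37.0902) = 6.0902

6.0902


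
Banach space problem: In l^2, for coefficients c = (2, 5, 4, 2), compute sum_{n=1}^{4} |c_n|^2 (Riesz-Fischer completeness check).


sum |c_n|^2 = 2^2 + 5^2 + 4^2 + 2^2
= 4 + 25 + 16 + 4
= 49

49


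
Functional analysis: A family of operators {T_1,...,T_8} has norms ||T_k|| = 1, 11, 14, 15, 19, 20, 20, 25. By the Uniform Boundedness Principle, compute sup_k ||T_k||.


By the Uniform Boundedness Principle, the supremum of norms is finite.
sup_k ||T_k|| = max(1, 11, 14, 15, 19, 20, 20, 25) = 25

25


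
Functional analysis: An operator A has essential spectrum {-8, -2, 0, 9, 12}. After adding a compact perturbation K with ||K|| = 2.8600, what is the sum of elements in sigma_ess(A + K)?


By Weyl's theorem, the essential spectrum is invariant under compact perturbations.
sigma_ess(A + K) = sigma_ess(A) = {-8, -2, 0, 9, 12}
Sum = -8 + -2 + 0 + 9 + 12 = 11

11


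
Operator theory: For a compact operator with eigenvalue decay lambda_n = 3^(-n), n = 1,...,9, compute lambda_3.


The eigenvalue formula gives lambda_3 = 1/3^3
= 1/27
= 0.0370

0.0370


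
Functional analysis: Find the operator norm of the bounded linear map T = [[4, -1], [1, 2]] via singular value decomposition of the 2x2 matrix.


A^T A = [[17, -2], [-2, 5]]
trace(A^T A) = 22, det(A^T A) = 81
discriminant = 22^2 - 4*81 = 160
Largest eigenvalue of A^T A = (trace + sqrt(disc))/2 = 17.3246
||T|| = sqrt(17.3246) = 4.1623

4.1623


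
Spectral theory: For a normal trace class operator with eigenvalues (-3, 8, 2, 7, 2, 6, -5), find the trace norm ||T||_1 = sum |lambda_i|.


For a normal operator, singular values equal |eigenvalues|.
Trace norm = sum |lambda_i| = 3 + 8 + 2 + 7 + 2 + 6 + 5
= 33

33


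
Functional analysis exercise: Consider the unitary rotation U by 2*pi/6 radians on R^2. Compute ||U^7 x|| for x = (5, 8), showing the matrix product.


U is a rotation by theta = 2*pi/6
U^7 = rotation by 7*theta = 14*pi/6 = 2*pi/6 (mod 2*pi)
cos(2*pi/6) = 0.5000, sin(2*pi/6) = 0.8660
U^7 x = (0.5000 * 5 - 0.8660 * 8, 0.8660 * 5 + 0.5000 * 8)
= (-4.4282, 8.3301)
||U^7 x|| = sqrt((-4.4282)^2 + 8.3301^2) = sqrt(89.0000) = 9.4340

9.4340


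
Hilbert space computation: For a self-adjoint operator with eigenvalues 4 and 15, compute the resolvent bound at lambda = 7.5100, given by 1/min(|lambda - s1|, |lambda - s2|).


dist(7.5100, {4, 15}) = min(|7.5100 - 4|, |7.5100 - 15|)
= min(3.5100, 7.4900) = 3.5100
Resolvent bound = 1/3.5100 = 0.2849

0.2849


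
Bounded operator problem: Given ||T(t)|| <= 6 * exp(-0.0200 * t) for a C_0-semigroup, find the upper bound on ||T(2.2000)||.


||T(2.2000)|| <= 6 * exp(-0.0200 * 2.2000)
= 6 * exp(-0.0440)
= 6 * 0.9570
= 5.7417

5.7417


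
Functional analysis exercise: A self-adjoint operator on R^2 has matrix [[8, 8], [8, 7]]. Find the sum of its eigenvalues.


For a self-adjoint (symmetric) matrix, the eigenvalues are real.
The sum of eigenvalues equals the trace of the matrix.
trace = 8 + 7 = 15

15


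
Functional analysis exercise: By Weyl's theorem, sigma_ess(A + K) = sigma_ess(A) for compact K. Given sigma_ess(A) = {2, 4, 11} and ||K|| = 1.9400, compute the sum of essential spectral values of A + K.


By Weyl's theorem, the essential spectrum is invariant under compact perturbations.
sigma_ess(A + K) = sigma_ess(A) = {2, 4, 11}
Sum = 2 + 4 + 11 = 17

17


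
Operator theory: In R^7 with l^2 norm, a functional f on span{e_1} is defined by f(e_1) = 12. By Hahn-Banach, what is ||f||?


The norm of f is given by ||f|| = sup_{||x||=1} |f(x)|.
On span{e_1}, ||e_1|| = 1, so ||f|| = |f(e_1)| / ||e_1||
= |12| / 1 = 12.0000

12.0000


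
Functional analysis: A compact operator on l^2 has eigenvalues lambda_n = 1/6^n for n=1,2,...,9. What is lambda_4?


The eigenvalue formula gives lambda_4 = 1/6^4
= 1/1296
= 7.7160e-04

7.7160e-04


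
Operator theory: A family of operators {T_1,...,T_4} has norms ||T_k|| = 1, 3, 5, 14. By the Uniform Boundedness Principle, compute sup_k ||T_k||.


By the Uniform Boundedness Principle, the supremum of norms is finite.
sup_k ||T_k|| = max(1, 3, 5, 14) = 14

14


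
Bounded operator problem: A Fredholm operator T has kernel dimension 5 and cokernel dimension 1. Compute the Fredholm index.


The Fredholm index is defined as ind(T) = dim(ker T) - dim(coker T)
= 5 - 1
= 4

4


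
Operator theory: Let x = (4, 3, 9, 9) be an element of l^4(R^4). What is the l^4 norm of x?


The l^4 norm = (sum |x_i|^4)^(1/4)
Sum of 4th powers = 256 + 81 + 6561 + 6561 = 13459
||x||_4 = (13459)^(1/4) = 10.7709

10.7709


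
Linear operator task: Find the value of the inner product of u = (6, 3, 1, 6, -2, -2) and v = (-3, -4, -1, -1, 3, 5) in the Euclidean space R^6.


Computing the standard inner product <u, v> = sum u_i * v_i
= 6*-3 + 3*-4 + 1*-1 + 6*-1 + -2*3 + -2*5
= -18 + -12 + -1 + -6 + -6 + -10
= -53

-53


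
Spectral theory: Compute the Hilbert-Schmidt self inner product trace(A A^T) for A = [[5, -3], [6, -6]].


trace(A * A^T) = sum of squares of all entries
= 5^2 + (-3)^2 + 6^2 + (-6)^2
= 25 + 9 + 36 + 36
= 106

106


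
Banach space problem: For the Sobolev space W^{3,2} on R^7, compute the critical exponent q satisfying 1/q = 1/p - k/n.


Using the Sobolev embedding formula: 1/q = 1/p - k/n
1/q = 1/2 - 3/7 = 1/14
q = 1/(1/14) = 14

14.0000


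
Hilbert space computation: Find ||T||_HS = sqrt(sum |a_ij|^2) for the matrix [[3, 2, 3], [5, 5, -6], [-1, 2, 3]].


The Hilbert-Schmidt norm is sqrt(sum of squares of all entries).
Sum of squares = 3^2 + 2^2 + 3^2 + 5^2 + 5^2 + (-6)^2 + (-1)^2 + 2^2 + 3^2
= 9 + 4 + 9 + 25 + 25 + 36 + 1 + 4 + 9 = 122
||T||_HS = sqrt(122) = 11.0454

11.0454


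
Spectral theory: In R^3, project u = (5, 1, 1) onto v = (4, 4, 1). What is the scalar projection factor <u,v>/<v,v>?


Computing <u,v> = 5*4 + 1*4 + 1*1 = 25
Computing <v,v> = 4^2 + 4^2 + 1^2 = 33
Projection coefficient = 25/33 = 0.7576

0.7576


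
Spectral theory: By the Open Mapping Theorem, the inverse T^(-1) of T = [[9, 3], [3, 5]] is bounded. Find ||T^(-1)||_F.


det(T) = 9*5 - 3*3 = 36
T^(-1) = (1/36) * [[5, -3], [-3, 9]] = [[0.1389, -0.0833], [-0.0833, 0.2500]]
||T^(-1)||_F^2 = 0.1389^2 + (-0.0833)^2 + (-0.0833)^2 + 0.2500^2 = 0.0957
||T^(-1)||_F = sqrt(0.0957) = 0.3093

0.3093
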